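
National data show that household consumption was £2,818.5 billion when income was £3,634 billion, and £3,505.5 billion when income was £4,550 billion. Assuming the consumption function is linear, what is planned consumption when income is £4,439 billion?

MPC = (3505.5 − 2818.5)/(4550 − 3634) = 687/916 = 0.75
a = 2818.5 − 0.75(3634) = 2818.5 − 2725.5 = 93
C = 93 + 0.75(4439) = 93 + 3329.25 = 3422.25

C = 3422.25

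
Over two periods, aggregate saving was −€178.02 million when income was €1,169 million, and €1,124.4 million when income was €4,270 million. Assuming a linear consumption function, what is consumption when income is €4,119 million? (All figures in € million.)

MPS = ΔS/ΔY = (1124.4 − (-178.02))/(4270 − 1169) = 1302.42/3101 = 0.42
MPC = 1 − MPS = 0.58
Autonomous saving = -178.02 − 0.42(1169) = -669, so a = 669
C = 669 + 0.58(4119) = 669 + 2389.02 = 3058.02

C = 3058.02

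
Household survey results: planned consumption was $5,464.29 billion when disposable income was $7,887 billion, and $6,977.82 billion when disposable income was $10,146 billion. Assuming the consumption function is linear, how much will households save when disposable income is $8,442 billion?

S = 2605.86

MPC = (6977.82 − 5464.29)/(10146 − 7887) = 1513.53/2259 = 0.67
a = 5464.29 − 0.67(7887) = 5464.29 − 5284.29 = 180
C = 180 + 0.67(8442) = 5836.14
S = 8442 − 5836.14 = 2605.86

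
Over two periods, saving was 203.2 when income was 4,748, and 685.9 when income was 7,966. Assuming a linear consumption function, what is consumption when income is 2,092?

C = 2287.2

MPS = ΔS/ΔY = (685.9 − 203.2)/(7966 − 4748) = 482.7/3218 = 0.15
MPC = 1 − MPS = 0.85
Autonomous saving = 203.2 − 0.15(4748) = -509, so a = 509
C = 509 + 0.85(2092) = 509 + 1778.2 = 2287.2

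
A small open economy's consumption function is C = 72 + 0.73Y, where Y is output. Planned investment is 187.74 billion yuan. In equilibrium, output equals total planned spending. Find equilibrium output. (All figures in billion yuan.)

Y = 962

Y = C + I = 72 + 0.73Y + 187.74
Y − 0.73Y = 259.74
0.27Y = 259.74, so Y = 259.74/0.27 = 962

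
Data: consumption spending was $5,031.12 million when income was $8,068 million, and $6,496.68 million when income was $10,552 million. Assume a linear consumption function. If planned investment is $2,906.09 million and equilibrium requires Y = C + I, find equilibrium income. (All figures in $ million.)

Y = 7749

MPC = (6496.68 − 5031.12)/(10552 − 8068) = 1465.56/2484 = 0.59
a = 5031.12 − 0.59(8068) = 271
Equilibrium: Y = 271 + 0.59Y + 2906.09
0.41Y = 3177.09, so Y = 3177.09/0.41 = 7749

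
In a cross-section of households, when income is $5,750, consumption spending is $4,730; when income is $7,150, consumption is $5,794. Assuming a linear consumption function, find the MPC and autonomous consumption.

MPC = 0.76; a = 360

MPC = ΔC/ΔY = (5794 − 4730)/(7150 − 5750) = 1064/1400 = 0.76
a = C − MPC·Y = 4730 − 0.76(5750) = 4730 − 4370 = 360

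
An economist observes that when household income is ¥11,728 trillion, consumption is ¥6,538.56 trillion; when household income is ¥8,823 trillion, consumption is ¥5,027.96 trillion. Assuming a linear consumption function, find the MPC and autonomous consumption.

MPC = 0.52; a = 440

MPC = ΔC/ΔY = (6538.56 − 5027.96)/(11728 − 8823) = 1510.6/2905 = 0.52
a = C − MPC·Y = 5027.96 − 0.52(8823) = 5027.96 − 4587.96 = 440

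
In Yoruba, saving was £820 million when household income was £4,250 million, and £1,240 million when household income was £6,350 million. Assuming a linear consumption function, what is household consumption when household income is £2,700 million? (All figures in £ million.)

MPS = ΔS/ΔY = (1240 − 820)/(6350 − 4250) = 420/2100 = 0.2
MPC = 1 − MPS = 0.8
Autonomous saving = 820 − 0.2(4250) = -30, so a = 30
C = 30 + 0.8(2700) = 30 + 2160 = 2190

C = 2190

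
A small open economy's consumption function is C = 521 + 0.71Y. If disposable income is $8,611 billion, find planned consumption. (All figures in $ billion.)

C = 6634.81

C = 521 + 0.71(8611) = 521 + 6113.81 = 6634.81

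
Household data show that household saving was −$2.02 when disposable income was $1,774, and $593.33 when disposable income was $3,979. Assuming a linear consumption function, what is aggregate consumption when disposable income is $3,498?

MPS = ΔS/ΔY = (593.33 − (-2.02))/(3979 − 1774) = 595.35/2205 = 0.27
MPC = 1 − MPS = 0.73
Autonomous saving = -2.02 − 0.27(1774) = -481, so a = 481
C = 481 + 0.73(3498) = 481 + 2553.54 = 3034.54

C = 3034.54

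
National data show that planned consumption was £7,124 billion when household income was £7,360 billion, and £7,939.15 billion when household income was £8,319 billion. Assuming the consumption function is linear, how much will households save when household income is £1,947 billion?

S = -575.95

MPC = (7939.15 − 7124)/(8319 − 7360) = 815.15/959 = 0.85
a = 7124 − 0.85(7360) = 7124 − 6256 = 868
C = 868 + 0.85(1947) = 2522.95
S = 1947 − 2522.95 = -575.95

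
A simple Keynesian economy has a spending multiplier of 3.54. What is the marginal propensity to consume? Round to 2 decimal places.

MPC = 0.72

k = 1/(1 − MPC), so 1 − MPC = 1/k = 1/3.54 = 0.2825
MPC = 1 − 0.2825 = 0.72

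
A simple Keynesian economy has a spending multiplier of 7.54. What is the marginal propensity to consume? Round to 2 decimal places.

MPC = 0.87

k = 1/(1 − MPC), so 1 − MPC = 1/k = 1/7.54 = 0.1326
MPC = 1 − 0.1326 = 0.87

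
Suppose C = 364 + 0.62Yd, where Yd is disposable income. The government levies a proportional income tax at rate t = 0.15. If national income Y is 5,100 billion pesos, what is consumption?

Yd = (1 − 0.15)(5100) = 0.85(5100) = 4335
C = 364 + 0.62(4335) = 364 + 2687.7 = 3051.7

C = 3051.7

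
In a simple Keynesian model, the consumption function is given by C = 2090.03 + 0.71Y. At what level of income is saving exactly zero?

Y = 7207

At break-even, C = Y: 2090.03 + 0.71Y = Y
0.29Y = 2090.03, so Y = 2090.03/0.29 = 7207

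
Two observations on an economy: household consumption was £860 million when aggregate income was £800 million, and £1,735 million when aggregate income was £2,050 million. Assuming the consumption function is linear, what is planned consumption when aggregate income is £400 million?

MPC = (1735 − 860)/(2050 − 800) = 875/1250 = 0.7
a = 860 − 0.7(800) = 860 − 560 = 300
C = 300 + 0.7(400) = 300 + 280 = 580

C = 580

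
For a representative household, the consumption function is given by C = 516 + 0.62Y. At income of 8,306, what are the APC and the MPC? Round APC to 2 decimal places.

APC = 0.68; MPC = 0.62

MPC = 0.62 (the slope of the consumption function)
C = 516 + 0.62(8306) = 5665.72, so APC = 5665.72/8306 = 0.68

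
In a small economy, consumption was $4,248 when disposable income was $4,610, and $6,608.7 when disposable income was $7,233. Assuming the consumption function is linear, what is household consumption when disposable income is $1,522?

C = 1468.8

MPC = (6608.7 − 4248)/(7233 − 4610) = 2360.7/2623 = 0.9
a = 4248 − 0.9(4610) = 4248 − 4149 = 99
C = 99 + 0.9(1522) = 99 + 1369.8 = 1468.8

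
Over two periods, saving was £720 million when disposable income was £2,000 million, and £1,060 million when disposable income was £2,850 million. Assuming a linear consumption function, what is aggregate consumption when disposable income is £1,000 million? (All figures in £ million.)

C = 680

MPS = ΔS/ΔY = (1060 − 720)/(2850 − 2000) = 340/850 = 0.4
MPC = 1 − MPS = 0.6
Autonomous saving = 720 − 0.4(2000) = -80, so a = 80
C = 80 + 0.6(1000) = 80 + 600 = 680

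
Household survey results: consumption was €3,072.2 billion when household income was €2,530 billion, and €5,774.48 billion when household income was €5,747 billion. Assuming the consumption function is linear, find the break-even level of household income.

Y = 5918.75

MPC = (5774.48 − 3072.2)/(5747 − 2530) = 2702.28/3217 = 0.84
a = 3072.2 − 0.84(2530) = 3072.2 − 2125.2 = 947
Break-even: Y = a/(1−MPC) = 947/0.16 = 5918.75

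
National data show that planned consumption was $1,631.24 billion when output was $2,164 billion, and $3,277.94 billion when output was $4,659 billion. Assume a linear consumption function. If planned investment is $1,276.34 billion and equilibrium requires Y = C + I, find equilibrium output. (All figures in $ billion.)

MPC = (3277.94 − 1631.24)/(4659 − 2164) = 1646.7/2495 = 0.66
a = 1631.24 − 0.66(2164) = 203
Equilibrium: Y = 203 + 0.66Y + 1276.34
0.34Y = 1479.34, so Y = 1479.34/0.34 = 4351

Y = 4351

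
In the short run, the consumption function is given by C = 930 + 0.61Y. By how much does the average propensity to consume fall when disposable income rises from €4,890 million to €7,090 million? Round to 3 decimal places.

ΔAPC = 0.059

At Y = 4890: C = 930 + 0.61(4890) = 3912.9, APC = 3912.9/4890 = 0.8002
At Y = 7090: C = 5254.9, APC = 5254.9/7090 = 0.7412
Fall in APC = 0.8002 − 0.7412 = 0.059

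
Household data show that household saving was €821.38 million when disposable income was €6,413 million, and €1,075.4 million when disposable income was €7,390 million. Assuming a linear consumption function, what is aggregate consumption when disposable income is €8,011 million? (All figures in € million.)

MPS = ΔS/ΔY = (1075.4 − 821.38)/(7390 − 6413) = 254.02/977 = 0.26
MPC = 1 − MPS = 0.74
Autonomous saving = 821.38 − 0.26(6413) = -846, so a = 846
C = 846 + 0.74(8011) = 846 + 5928.14 = 6774.14

C = 6774.14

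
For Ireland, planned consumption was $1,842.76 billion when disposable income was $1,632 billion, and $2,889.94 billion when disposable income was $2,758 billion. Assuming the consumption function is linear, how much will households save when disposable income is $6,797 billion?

S = 150.79

MPC = (2889.94 − 1842.76)/(2758 − 1632) = 1047.18/1126 = 0.93
a = 1842.76 − 0.93(1632) = 1842.76 − 1517.76 = 325
C = 325 + 0.93(6797) = 6646.21
S = 6797 − 6646.21 = 150.79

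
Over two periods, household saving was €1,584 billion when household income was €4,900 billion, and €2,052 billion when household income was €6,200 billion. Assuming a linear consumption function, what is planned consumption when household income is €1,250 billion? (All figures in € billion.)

MPS = ΔS/ΔY = (2052 − 1584)/(6200 − 4900) = 468/1300 = 0.36
MPC = 1 − MPS = 0.64
Autonomous saving = 1584 − 0.36(4900) = -180, so a = 180
C = 180 + 0.64(1250) = 180 + 800 = 980

C = 980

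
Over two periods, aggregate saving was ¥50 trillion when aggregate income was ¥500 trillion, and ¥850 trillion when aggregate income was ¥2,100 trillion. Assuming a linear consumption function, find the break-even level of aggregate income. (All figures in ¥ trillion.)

Y = 400

MPS = ΔS/ΔY = (850 − 50)/(2100 − 500) = 800/1600 = 0.5
MPC = 1 − MPS = 0.5
From S(500) = 50: −a + 0.5(500) = 50, so a = 250 − 50 = 200
Break-even (S = 0): Y = a/MPS = 200/0.5 = 400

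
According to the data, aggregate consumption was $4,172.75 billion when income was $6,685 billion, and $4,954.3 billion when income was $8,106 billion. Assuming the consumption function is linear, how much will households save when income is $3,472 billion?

MPC = (4954.3 − 4172.75)/(8106 − 6685) = 781.55/1421 = 0.55
a = 4172.75 − 0.55(6685) = 4172.75 − 3676.75 = 496
C = 496 + 0.55(3472) = 2405.6
S = 3472 − 2405.6 = 1066.4

S = 1066.4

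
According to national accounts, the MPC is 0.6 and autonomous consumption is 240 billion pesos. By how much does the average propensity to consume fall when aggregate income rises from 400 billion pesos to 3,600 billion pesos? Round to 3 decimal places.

At Y = 400: C = 240 + 0.6(400) = 480, APC = 480/400 = 1.2000
At Y = 3600: C = 2400, APC = 2400/3600 = 0.6667
Fall in APC = 1.2000 − 0.6667 = 0.5333 ≈ 0.533

ΔAPC = 0.533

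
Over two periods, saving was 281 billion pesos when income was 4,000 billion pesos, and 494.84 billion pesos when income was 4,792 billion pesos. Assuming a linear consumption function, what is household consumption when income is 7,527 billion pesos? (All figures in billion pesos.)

MPS = ΔS/ΔY = (494.84 − 281)/(4792 − 4000) = 213.84/792 = 0.27
MPC = 1 − MPS = 0.73
Autonomous saving = 281 − 0.27(4000) = -799, so a = 799
C = 799 + 0.73(7527) = 799 + 5494.71 = 6293.71

C = 6293.71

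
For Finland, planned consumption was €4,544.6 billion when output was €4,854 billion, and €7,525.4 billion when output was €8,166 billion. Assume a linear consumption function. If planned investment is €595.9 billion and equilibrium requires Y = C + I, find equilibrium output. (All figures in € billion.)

Y = 7719

MPC = (7525.4 − 4544.6)/(8166 − 4854) = 2980.8/3312 = 0.9
a = 4544.6 − 0.9(4854) = 176
Equilibrium: Y = 176 + 0.9Y + 595.9
0.1Y = 771.9, so Y = 771.9/0.1 = 7719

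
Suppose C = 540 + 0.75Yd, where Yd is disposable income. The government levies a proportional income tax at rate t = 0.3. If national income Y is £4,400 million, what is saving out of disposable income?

Yd = (1 − 0.3)(4400) = 0.7(4400) = 3080
C = 540 + 0.75(3080) = 540 + 2310 = 2850
S = Yd − C = 3080 − 2850 = 230

S = 230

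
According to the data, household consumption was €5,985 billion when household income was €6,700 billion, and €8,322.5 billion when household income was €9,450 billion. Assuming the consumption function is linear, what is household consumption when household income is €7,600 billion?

MPC = (8322.5 − 5985)/(9450 − 6700) = 2337.5/2750 = 0.85
a = 5985 − 0.85(6700) = 5985 − 5695 = 290
C = 290 + 0.85(7600) = 290 + 6460 = 6750

C = 6750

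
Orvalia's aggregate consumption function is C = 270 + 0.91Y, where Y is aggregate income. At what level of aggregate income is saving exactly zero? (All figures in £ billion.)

At break-even, C = Y: 270 + 0.91Y = Y
0.09Y = 270, so Y = 270/0.09 = 3000

Y = 3000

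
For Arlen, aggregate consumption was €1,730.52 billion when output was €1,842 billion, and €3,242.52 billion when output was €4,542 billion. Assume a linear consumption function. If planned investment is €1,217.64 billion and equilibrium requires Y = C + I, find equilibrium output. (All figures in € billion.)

Y = 4356

MPC = (3242.52 − 1730.52)/(4542 − 1842) = 1512/2700 = 0.56
a = 1730.52 − 0.56(1842) = 699
Equilibrium: Y = 699 + 0.56Y + 1217.64
0.44Y = 1916.64, so Y = 1916.64/0.44 = 4356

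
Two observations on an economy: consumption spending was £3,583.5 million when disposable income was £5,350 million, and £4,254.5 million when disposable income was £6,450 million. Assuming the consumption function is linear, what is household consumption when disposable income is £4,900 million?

MPC = (4254.5 − 3583.5)/(6450 − 5350) = 671/1100 = 0.61
a = 3583.5 − 0.61(5350) = 3583.5 − 3263.5 = 320
C = 320 + 0.61(4900) = 320 + 2989 = 3309

C = 3309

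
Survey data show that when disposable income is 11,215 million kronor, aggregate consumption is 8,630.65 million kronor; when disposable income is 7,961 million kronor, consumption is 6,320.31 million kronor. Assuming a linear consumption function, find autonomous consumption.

MPC = ΔC/ΔY = (8630.65 − 6320.31)/(11215 − 7961) = 2310.34/3254 = 0.71
a = C − MPC·Y = 6320.31 − 0.71(7961) = 6320.31 − 5652.31 = 668

a = 668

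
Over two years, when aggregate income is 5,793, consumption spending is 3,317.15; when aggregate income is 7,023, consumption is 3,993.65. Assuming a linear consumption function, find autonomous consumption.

a = 131

MPC = ΔC/ΔY = (3993.65 − 3317.15)/(7023 − 5793) = 676.5/1230 = 0.55
a = C − MPC·Y = 3317.15 − 0.55(5793) = 3317.15 − 3186.15 = 131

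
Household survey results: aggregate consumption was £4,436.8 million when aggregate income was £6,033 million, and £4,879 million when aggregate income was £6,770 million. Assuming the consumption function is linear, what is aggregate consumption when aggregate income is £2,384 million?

MPC = (4879 − 4436.8)/(6770 − 6033) = 442.2/737 = 0.6
a = 4436.8 − 0.6(6033) = 4436.8 − 3619.8 = 817
C = 817 + 0.6(2384) = 817 + 1430.4 = 2247.4

C = 2247.4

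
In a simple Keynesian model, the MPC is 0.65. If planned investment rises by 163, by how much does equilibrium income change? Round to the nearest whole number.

The multiplier is 1/(1 − MPC) = 1/0.35.
ΔY = 163/0.35 = 465.71 ≈ 466

ΔY ≈ 466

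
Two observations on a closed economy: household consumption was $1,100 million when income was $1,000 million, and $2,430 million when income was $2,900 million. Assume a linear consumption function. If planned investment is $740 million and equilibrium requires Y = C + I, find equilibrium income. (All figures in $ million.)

Y = 3800

MPC = (2430 − 1100)/(2900 − 1000) = 1330/1900 = 0.7
a = 1100 − 0.7(1000) = 400
Equilibrium: Y = 400 + 0.7Y + 740
0.3Y = 1140, so Y = 1140/0.3 = 3800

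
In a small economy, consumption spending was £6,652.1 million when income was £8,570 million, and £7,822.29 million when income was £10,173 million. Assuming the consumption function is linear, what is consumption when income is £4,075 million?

C = 3370.75

MPC = (7822.29 − 6652.1)/(10173 − 8570) = 1170.19/1603 = 0.73
a = 6652.1 − 0.73(8570) = 6652.1 − 6256.1 = 396
C = 396 + 0.73(4075) = 396 + 2974.75 = 3370.75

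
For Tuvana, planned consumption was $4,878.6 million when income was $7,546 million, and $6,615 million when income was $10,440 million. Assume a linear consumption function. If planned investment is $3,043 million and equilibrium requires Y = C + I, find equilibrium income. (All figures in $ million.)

MPC = (6615 − 4878.6)/(10440 − 7546) = 1736.4/2894 = 0.6
a = 4878.6 − 0.6(7546) = 351
Equilibrium: Y = 351 + 0.6Y + 3043
0.4Y = 3394, so Y = 3394/0.4 = 8485

Y = 8485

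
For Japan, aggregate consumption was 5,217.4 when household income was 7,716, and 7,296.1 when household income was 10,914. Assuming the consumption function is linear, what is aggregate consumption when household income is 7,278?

MPC = (7296.1 − 5217.4)/(10914 − 7716) = 2078.7/3198 = 0.65
a = 5217.4 − 0.65(7716) = 5217.4 − 5015.4 = 202
C = 202 + 0.65(7278) = 202 + 4730.7 = 4932.7

C = 4932.7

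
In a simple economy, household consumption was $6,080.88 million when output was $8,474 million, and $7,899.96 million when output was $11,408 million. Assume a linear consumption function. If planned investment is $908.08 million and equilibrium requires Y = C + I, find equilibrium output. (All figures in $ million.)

Y = 4566

MPC = (7899.96 − 6080.88)/(11408 − 8474) = 1819.08/2934 = 0.62
a = 6080.88 − 0.62(8474) = 827
Equilibrium: Y = 827 + 0.62Y + 908.08
0.38Y = 1735.08, so Y = 1735.08/0.38 = 4566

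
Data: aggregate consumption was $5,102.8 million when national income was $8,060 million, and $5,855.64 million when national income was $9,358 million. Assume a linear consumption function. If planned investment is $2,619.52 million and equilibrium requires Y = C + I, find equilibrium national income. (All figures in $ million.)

Y = 7256

MPC = (5855.64 − 5102.8)/(9358 − 8060) = 752.84/1298 = 0.58
a = 5102.8 − 0.58(8060) = 428
Equilibrium: Y = 428 + 0.58Y + 2619.52
0.42Y = 3047.52, so Y = 3047.52/0.42 = 7256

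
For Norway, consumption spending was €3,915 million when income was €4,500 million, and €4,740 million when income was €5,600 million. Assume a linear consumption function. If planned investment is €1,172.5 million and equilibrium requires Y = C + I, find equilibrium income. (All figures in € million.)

Y = 6850

MPC = (4740 − 3915)/(5600 − 4500) = 825/1100 = 0.75
a = 3915 − 0.75(4500) = 540
Equilibrium: Y = 540 + 0.75Y + 1172.5
0.25Y = 1712.5, so Y = 1712.5/0.25 = 6850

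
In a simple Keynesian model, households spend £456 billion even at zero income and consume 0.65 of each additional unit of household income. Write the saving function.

S = Y − C = Y − (456 + 0.65Y) = -456 + (1 − 0.65)Y

S = -456 + 0.35Y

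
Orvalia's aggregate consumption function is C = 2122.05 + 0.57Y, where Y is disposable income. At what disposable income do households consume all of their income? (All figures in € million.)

Y = 4935

At break-even, C = Y: 2122.05 + 0.57Y = Y
0.43Y = 2122.05, so Y = 2122.05/0.43 = 4935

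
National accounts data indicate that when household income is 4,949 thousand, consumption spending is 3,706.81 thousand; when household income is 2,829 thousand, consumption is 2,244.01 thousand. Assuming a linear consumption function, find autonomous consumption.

MPC = ΔC/ΔY = (3706.81 − 2244.01)/(4949 − 2829) = 1462.8/2120 = 0.69
a = C − MPC·Y = 2244.01 − 0.69(2829) = 2244.01 − 1952.01 = 292

a = 292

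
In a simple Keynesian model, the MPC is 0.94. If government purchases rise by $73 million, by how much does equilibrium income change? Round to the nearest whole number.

ΔY ≈ 1217

The multiplier is 1/(1 − MPC) = 1/0.06.
ΔY = 73/0.06 = 1216.67 ≈ 1217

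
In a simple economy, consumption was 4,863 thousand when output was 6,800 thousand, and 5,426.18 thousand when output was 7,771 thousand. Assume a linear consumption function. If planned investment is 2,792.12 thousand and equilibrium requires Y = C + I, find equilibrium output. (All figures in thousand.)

Y = 8836

MPC = (5426.18 − 4863)/(7771 − 6800) = 563.18/971 = 0.58
a = 4863 − 0.58(6800) = 919
Equilibrium: Y = 919 + 0.58Y + 2792.12
0.42Y = 3711.12, so Y = 3711.12/0.42 = 8836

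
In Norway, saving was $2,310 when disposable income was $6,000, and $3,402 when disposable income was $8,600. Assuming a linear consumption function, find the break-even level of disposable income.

MPS = ΔS/ΔY = (3402 − 2310)/(8600 − 6000) = 1092/2600 = 0.42
MPC = 1 − MPS = 0.58
From S(6000) = 2310: −a + 0.42(6000) = 2310, so a = 2520 − 2310 = 210
Break-even (S = 0): Y = a/MPS = 210/0.42 = 500

Y = 500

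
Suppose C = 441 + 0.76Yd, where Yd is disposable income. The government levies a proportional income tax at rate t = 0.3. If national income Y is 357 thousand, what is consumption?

C = 630.924

Yd = (1 − 0.3)(357) = 0.7(357) = 249.9
C = 441 + 0.76(249.9) = 441 + 189.924 = 630.924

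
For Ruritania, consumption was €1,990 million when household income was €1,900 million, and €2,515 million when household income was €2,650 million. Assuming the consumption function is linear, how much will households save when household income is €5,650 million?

S = 1035

MPC = (2515 − 1990)/(2650 − 1900) = 525/750 = 0.7
a = 1990 − 0.7(1900) = 1990 − 1330 = 660
C = 660 + 0.7(5650) = 4615
S = 5650 − 4615 = 1035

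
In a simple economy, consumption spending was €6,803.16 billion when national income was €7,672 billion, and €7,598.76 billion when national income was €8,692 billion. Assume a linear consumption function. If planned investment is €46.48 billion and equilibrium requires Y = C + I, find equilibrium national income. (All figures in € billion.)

MPC = (7598.76 − 6803.16)/(8692 − 7672) = 795.6/1020 = 0.78
a = 6803.16 − 0.78(7672) = 819
Equilibrium: Y = 819 + 0.78Y + 46.48
0.22Y = 865.48, so Y = 865.48/0.22 = 3934

Y = 3934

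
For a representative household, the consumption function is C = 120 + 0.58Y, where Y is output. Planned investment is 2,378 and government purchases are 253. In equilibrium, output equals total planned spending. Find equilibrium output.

Y = C + I + G = 120 + 0.58Y + 2378 + 253
Y − 0.58Y = 2751
0.42Y = 2751, so Y = 2751/0.42 = 6550

Y = 6550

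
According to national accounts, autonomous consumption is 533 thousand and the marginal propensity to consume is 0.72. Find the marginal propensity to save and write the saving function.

MPS = 1 − MPC = 1 − 0.72 = 0.28
S = Y − C = -533 + 0.28Y

MPS = 0.28; S = -533 + 0.28Y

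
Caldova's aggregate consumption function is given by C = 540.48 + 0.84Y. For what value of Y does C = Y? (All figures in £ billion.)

Y = 3378

At break-even, C = Y: 540.48 + 0.84Y = Y
0.16Y = 540.48, so Y = 540.48/0.16 = 3378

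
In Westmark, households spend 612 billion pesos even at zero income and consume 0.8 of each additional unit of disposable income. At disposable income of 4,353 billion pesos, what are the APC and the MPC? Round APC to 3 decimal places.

APC = 0.941; MPC = 0.8

MPC = 0.8 (the slope of the consumption function)
C = 612 + 0.8(4353) = 4094.4, so APC = 4094.4/4353 = 0.941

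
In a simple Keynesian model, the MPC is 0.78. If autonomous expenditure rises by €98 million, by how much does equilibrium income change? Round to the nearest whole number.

ΔY ≈ 445

The multiplier is 1/(1 − MPC) = 1/0.22.
ΔY = 98/0.22 = 445.45 ≈ 445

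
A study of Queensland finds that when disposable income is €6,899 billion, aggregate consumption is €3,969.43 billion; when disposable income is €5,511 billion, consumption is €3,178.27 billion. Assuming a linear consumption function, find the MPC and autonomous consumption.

MPC = ΔC/ΔY = (3969.43 − 3178.27)/(6899 − 5511) = 791.16/1388 = 0.57
a = C − MPC·Y = 3178.27 − 0.57(5511) = 3178.27 − 3141.27 = 37

MPC = 0.57; a = 37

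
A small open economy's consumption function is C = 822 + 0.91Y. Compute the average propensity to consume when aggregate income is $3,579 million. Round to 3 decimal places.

APC = 1.140

C = 822 + 0.91(3579) = 4078.89
APC = C/Y = 4078.89/3579 = 1.140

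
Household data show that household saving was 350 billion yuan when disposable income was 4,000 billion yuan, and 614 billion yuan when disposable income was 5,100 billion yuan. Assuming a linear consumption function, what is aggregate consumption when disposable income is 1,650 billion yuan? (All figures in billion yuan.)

C = 1864

MPS = ΔS/ΔY = (614 − 350)/(5100 − 4000) = 264/1100 = 0.24
MPC = 1 − MPS = 0.76
Autonomous saving = 350 − 0.24(4000) = -610, so a = 610
C = 610 + 0.76(1650) = 610 + 1254 = 1864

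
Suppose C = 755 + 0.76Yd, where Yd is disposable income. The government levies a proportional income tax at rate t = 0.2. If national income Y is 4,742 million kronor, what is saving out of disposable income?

S = 155.464

Yd = (1 − 0.2)(4742) = 0.8(4742) = 3793.6
C = 755 + 0.76(3793.6) = 755 + 2883.136 = 3638.136
S = Yd − C = 3793.6 − 3638.136 = 155.464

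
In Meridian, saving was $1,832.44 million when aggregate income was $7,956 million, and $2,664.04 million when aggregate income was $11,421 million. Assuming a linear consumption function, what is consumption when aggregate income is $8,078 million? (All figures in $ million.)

C = 6216.28

MPS = ΔS/ΔY = (2664.04 − 1832.44)/(11421 − 7956) = 831.6/3465 = 0.24
MPC = 1 − MPS = 0.76
Autonomous saving = 1832.44 − 0.24(7956) = -77, so a = 77
C = 77 + 0.76(8078) = 77 + 6139.28 = 6216.28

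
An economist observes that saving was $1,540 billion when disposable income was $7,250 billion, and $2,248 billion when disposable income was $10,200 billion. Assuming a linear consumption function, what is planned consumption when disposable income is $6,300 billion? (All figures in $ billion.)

C = 4988

MPS = ΔS/ΔY = (2248 − 1540)/(10200 − 7250) = 708/2950 = 0.24
MPC = 1 − MPS = 0.76
Autonomous saving = 1540 − 0.24(7250) = -200, so a = 200
C = 200 + 0.76(6300) = 200 + 4788 = 4988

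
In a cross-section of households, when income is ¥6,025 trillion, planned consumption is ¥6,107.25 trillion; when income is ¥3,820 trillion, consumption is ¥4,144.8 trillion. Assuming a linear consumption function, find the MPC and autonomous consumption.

MPC = ΔC/ΔY = (6107.25 − 4144.8)/(6025 − 3820) = 1962.45/2205 = 0.89
a = C − MPC·Y = 4144.8 − 0.89(3820) = 4144.8 − 3399.8 = 745

MPC = 0.89; a = 745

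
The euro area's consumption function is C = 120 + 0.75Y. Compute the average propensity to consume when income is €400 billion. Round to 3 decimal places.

APC = 1.050

C = 120 + 0.75(400) = 420
APC = C/Y = 420/400 = 1.050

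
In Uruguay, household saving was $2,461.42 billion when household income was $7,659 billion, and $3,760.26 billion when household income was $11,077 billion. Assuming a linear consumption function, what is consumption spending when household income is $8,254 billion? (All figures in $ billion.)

C = 5566.48

MPS = ΔS/ΔY = (3760.26 − 2461.42)/(11077 − 7659) = 1298.84/3418 = 0.38
MPC = 1 − MPS = 0.62
Autonomous saving = 2461.42 − 0.38(7659) = -449, so a = 449
C = 449 + 0.62(8254) = 449 + 5117.48 = 5566.48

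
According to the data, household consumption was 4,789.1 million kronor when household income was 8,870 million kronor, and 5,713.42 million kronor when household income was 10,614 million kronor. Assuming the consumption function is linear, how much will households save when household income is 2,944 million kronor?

MPC = (5713.42 − 4789.1)/(10614 − 8870) = 924.32/1744 = 0.53
a = 4789.1 − 0.53(8870) = 4789.1 − 4701.1 = 88
C = 88 + 0.53(2944) = 1648.32
S = 2944 − 1648.32 = 1295.68

S = 1295.68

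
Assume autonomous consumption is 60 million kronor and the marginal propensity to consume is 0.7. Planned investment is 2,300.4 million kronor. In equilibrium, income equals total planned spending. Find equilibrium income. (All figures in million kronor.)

Y = C + I = 60 + 0.7Y + 2300.4
Y − 0.7Y = 2360.4
0.3Y = 2360.4, so Y = 2360.4/0.3 = 7868

Y = 7868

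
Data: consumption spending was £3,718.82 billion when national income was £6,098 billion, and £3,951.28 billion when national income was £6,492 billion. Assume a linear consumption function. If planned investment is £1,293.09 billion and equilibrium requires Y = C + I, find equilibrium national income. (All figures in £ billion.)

Y = 3449

MPC = (3951.28 − 3718.82)/(6492 − 6098) = 232.46/394 = 0.59
a = 3718.82 − 0.59(6098) = 121
Equilibrium: Y = 121 + 0.59Y + 1293.09
0.41Y = 1414.09, so Y = 1414.09/0.41 = 3449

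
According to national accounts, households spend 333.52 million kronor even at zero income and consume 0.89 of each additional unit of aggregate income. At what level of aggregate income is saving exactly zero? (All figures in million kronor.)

At break-even, C = Y: 333.52 + 0.89Y = Y
0.11Y = 333.52, so Y = 333.52/0.11 = 3032

Y = 3032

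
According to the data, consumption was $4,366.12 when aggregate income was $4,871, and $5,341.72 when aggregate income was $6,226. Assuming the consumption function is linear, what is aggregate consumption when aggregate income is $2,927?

C = 2966.44

MPC = (5341.72 − 4366.12)/(6226 − 4871) = 975.6/1355 = 0.72
a = 4366.12 − 0.72(4871) = 4366.12 − 3507.12 = 859
C = 859 + 0.72(2927) = 859 + 2107.44 = 2966.44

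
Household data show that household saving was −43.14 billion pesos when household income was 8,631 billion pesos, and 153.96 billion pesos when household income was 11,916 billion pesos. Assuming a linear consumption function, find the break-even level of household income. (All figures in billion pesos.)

Y = 9350

MPS = ΔS/ΔY = (153.96 − (-43.14))/(11916 − 8631) = 197.1/3285 = 0.06
MPC = 1 − MPS = 0.94
From S(8631) = -43.14: −a + 0.06(8631) = -43.14, so a = 517.86 − (-43.14) = 561
Break-even (S = 0): Y = a/MPS = 561/0.06 = 9350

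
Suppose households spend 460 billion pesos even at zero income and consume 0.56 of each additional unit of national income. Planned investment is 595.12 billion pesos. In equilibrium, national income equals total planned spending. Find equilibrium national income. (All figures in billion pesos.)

Y = C + I = 460 + 0.56Y + 595.12
Y − 0.56Y = 1055.12
0.44Y = 1055.12, so Y = 1055.12/0.44 = 2398

Y = 2398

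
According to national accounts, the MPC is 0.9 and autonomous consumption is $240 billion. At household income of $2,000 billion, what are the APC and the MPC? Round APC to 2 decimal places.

MPC = 0.9 (the slope of the consumption function)
C = 240 + 0.9(2000) = 2040, so APC = 2040/2000 = 1.02

APC = 1.02; MPC = 0.9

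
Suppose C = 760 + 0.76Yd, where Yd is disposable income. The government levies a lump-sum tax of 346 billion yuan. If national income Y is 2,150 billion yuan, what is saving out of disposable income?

S = -327.04

Yd = Y − T = 2150 − 346 = 1804
C = 760 + 0.76(1804) = 760 + 1371.04 = 2131.04
S = Yd − C = 1804 − 2131.04 = -327.04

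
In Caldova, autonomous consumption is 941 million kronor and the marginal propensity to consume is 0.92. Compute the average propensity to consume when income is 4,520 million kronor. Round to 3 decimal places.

C = 941 + 0.92(4520) = 5099.4
APC = C/Y = 5099.4/4520 = 1.128

APC = 1.128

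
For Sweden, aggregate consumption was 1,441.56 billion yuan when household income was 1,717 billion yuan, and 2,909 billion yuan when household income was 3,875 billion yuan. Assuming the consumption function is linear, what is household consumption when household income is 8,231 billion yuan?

C = 5871.08

MPC = (2909 − 1441.56)/(3875 − 1717) = 1467.44/2158 = 0.68
a = 1441.56 − 0.68(1717) = 1441.56 − 1167.56 = 274
C = 274 + 0.68(8231) = 274 + 5597.08 = 5871.08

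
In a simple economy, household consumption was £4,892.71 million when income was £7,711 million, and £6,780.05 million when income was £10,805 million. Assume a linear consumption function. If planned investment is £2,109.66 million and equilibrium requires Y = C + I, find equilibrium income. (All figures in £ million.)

MPC = (6780.05 − 4892.71)/(10805 − 7711) = 1887.34/3094 = 0.61
a = 4892.71 − 0.61(7711) = 189
Equilibrium: Y = 189 + 0.61Y + 2109.66
0.39Y = 2298.66, so Y = 2298.66/0.39 = 5894

Y = 5894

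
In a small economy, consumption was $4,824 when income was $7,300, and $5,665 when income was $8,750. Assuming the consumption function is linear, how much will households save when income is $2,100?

S = 292

MPC = (5665 − 4824)/(8750 − 7300) = 841/1450 = 0.58
a = 4824 − 0.58(7300) = 4824 − 4234 = 590
C = 590 + 0.58(2100) = 1808
S = 2100 − 1808 = 292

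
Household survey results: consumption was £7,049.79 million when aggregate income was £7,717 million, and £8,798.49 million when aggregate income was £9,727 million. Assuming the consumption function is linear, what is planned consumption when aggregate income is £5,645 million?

C = 5247.15

MPC = (8798.49 − 7049.79)/(9727 − 7717) = 1748.7/2010 = 0.87
a = 7049.79 − 0.87(7717) = 7049.79 − 6713.79 = 336
C = 336 + 0.87(5645) = 336 + 4911.15 = 5247.15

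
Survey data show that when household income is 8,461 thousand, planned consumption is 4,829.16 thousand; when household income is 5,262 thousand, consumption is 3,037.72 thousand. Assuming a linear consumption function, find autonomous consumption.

a = 91

MPC = ΔC/ΔY = (4829.16 − 3037.72)/(8461 − 5262) = 1791.44/3199 = 0.56
a = C − MPC·Y = 3037.72 − 0.56(5262) = 3037.72 − 2946.72 = 91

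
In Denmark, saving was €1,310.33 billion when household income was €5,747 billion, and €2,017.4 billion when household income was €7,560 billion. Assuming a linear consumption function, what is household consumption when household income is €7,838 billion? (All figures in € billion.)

C = 5712.18

MPS = ΔS/ΔY = (2017.4 − 1310.33)/(7560 − 5747) = 707.07/1813 = 0.39
MPC = 1 − MPS = 0.61
Autonomous saving = 1310.33 − 0.39(5747) = -931, so a = 931
C = 931 + 0.61(7838) = 931 + 4781.18 = 5712.18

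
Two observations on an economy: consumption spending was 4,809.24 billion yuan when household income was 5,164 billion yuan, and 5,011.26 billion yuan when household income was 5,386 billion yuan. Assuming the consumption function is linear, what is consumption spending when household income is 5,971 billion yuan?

C = 5543.61

MPC = (5011.26 − 4809.24)/(5386 − 5164) = 202.02/222 = 0.91
a = 4809.24 − 0.91(5164) = 4809.24 − 4699.24 = 110
C = 110 + 0.91(5971) = 110 + 5433.61 = 5543.61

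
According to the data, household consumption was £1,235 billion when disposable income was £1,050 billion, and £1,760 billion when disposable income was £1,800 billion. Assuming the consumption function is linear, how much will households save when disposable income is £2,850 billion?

S = 355

MPC = (1760 − 1235)/(1800 − 1050) = 525/750 = 0.7
a = 1235 − 0.7(1050) = 1235 − 735 = 500
C = 500 + 0.7(2850) = 2495
S = 2850 − 2495 = 355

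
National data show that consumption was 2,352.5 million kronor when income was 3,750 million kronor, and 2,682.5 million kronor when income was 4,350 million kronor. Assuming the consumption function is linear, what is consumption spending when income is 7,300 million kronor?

C = 4305

MPC = (2682.5 − 2352.5)/(4350 − 3750) = 330/600 = 0.55
a = 2352.5 − 0.55(3750) = 2352.5 − 2062.5 = 290
C = 290 + 0.55(7300) = 290 + 4015 = 4305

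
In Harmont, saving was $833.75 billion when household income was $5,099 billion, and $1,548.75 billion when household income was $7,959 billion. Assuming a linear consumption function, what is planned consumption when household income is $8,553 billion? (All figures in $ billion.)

C = 6855.75

MPS = ΔS/ΔY = (1548.75 − 833.75)/(7959 − 5099) = 715/2860 = 0.25
MPC = 1 − MPS = 0.75
Autonomous saving = 833.75 − 0.25(5099) = -441, so a = 441
C = 441 + 0.75(8553) = 441 + 6414.75 = 6855.75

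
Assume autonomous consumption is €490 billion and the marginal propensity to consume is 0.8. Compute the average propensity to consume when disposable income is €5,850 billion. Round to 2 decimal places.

C = 490 + 0.8(5850) = 5170
APC = C/Y = 5170/5850 = 0.88

APC = 0.88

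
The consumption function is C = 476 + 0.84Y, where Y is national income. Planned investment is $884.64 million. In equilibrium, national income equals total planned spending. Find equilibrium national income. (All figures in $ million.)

Y = 8504

Y = C + I = 476 + 0.84Y + 884.64
Y − 0.84Y = 1360.64
0.16Y = 1360.64, so Y = 1360.64/0.16 = 8504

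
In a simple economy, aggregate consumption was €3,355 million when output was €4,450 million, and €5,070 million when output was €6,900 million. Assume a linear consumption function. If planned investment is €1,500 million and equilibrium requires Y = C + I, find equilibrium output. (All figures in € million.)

Y = 5800

MPC = (5070 − 3355)/(6900 − 4450) = 1715/2450 = 0.7
a = 3355 − 0.7(4450) = 240
Equilibrium: Y = 240 + 0.7Y + 1500
0.3Y = 1740, so Y = 1740/0.3 = 5800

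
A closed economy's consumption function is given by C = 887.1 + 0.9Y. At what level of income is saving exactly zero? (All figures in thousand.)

At break-even, C = Y: 887.1 + 0.9Y = Y
0.1Y = 887.1, so Y = 887.1/0.1 = 8871

Y = 8871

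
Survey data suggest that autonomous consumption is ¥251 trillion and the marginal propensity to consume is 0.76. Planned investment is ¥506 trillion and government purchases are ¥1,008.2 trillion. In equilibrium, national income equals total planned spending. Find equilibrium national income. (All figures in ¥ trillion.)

Y = C + I + G = 251 + 0.76Y + 506 + 1008.2
Y − 0.76Y = 1765.2
0.24Y = 1765.2, so Y = 1765.2/0.24 = 7355

Y = 7355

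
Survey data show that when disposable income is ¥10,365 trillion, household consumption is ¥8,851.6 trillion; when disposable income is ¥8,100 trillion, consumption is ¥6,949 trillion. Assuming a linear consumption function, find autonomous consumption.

MPC = ΔC/ΔY = (8851.6 − 6949)/(10365 − 8100) = 1902.6/2265 = 0.84
a = C − MPC·Y = 6949 − 0.84(8100) = 6949 − 6804 = 145

a = 145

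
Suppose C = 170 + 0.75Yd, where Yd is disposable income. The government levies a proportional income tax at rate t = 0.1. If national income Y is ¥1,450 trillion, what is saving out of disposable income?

S = 156.25

Yd = (1 − 0.1)(1450) = 0.9(1450) = 1305
C = 170 + 0.75(1305) = 170 + 978.75 = 1148.75
S = Yd − C = 1305 − 1148.75 = 156.25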